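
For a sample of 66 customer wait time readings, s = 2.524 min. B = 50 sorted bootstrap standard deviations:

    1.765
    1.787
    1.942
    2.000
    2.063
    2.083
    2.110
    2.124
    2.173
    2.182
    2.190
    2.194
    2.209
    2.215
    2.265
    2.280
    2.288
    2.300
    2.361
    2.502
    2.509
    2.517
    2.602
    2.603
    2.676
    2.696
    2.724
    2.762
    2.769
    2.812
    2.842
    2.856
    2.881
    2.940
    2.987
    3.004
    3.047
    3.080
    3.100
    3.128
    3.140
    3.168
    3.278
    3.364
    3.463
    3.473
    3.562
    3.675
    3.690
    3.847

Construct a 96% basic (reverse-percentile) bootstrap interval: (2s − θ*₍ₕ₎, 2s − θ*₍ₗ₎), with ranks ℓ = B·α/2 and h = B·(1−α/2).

(1.358, 3.283)

Percentile endpoints at ranks 1 and 49: θ*₍1₎ = 1.765, θ*₍49₎ = 3.690.
Basic interval reflects these around s:
  lower = 2 × 2.524 − 3.690 = 1.358
  upper = 2 × 2.524 − 1.765 = 3.283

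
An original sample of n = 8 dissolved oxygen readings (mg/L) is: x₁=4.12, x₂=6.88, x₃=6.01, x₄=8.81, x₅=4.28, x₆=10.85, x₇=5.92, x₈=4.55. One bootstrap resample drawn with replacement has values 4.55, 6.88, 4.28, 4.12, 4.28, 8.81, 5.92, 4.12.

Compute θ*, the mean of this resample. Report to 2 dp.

θ* = 5.37

Mean = (4.55 + 6.88 + 4.28 + 4.12 + 4.28 + 8.81 + 5.92 + 4.12) / 8 = 42.960 / 8 = 5.37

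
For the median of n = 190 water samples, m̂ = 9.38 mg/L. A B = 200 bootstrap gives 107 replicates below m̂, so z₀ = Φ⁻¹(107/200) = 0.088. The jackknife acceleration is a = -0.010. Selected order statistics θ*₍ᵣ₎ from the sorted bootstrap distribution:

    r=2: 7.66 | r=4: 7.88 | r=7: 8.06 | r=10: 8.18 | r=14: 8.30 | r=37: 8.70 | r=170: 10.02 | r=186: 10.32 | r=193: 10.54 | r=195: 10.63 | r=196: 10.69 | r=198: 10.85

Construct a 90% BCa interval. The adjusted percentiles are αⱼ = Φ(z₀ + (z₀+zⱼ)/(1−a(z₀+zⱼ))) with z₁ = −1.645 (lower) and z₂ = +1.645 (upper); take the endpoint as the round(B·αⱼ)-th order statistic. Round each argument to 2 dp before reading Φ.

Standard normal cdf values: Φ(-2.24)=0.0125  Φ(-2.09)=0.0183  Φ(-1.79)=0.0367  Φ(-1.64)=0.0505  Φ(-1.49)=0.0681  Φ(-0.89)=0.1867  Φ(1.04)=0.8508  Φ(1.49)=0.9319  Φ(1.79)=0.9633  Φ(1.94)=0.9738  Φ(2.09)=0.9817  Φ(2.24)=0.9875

Lower: z₀ + z₁ = 0.088 + (-1.645) = -1.557; 1 − a(z₀+z₁) = 1 − (-0.010)(-1.557) = 0.9844; argument = 0.088 + (-1.557)/0.9844 = -1.4936 → -1.49.
α₁ = Φ(-1.49) = 0.0681; rank = round(200 × 0.0681) = 14; θ*₍14₎ = 8.30.
Upper: z₀ + z₂ = 1.733; 1 − a(z₀+z₂) = 1.0173; argument = 1.7915 → 1.79; α₂ = 0.9633; rank = 193; θ*₍193₎ = 10.54.

(8.30, 10.54)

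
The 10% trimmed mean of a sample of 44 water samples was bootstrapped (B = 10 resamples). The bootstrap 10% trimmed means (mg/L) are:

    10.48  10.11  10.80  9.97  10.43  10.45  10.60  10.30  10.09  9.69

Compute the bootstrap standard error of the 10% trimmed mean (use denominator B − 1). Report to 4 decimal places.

SE* = 0.3287

Bootstrap SE is the standard deviation of the 10 replicate 10% trimmed means.
Mean of replicates: (10.48 + 10.11 + 10.80 + 9.97 + 10.43 + 10.45 + 10.60 + 10.30 + 10.09 + 9.69) / 10 = 102.92000 / 10 = 10.29200
Sum of squared deviations: (+0.18800)² + (−0.18200)² + (+0.50800)² + (−0.32200)² + (+0.13800)² + (+0.15800)² + (+0.30800)² + (+0.00800)² + (−0.20200)² + (−0.60200)² = 0.97236
Variance = 0.97236 / 9 = 0.10804
SE* = √0.10804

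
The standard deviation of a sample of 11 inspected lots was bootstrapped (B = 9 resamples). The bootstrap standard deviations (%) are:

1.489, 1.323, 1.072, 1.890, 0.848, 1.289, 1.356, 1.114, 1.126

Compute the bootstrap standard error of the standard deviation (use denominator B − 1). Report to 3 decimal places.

Bootstrap SE is the standard deviation of the 9 replicate standard deviations.
Mean of replicates: (1.489 + 1.323 + 1.072 + 1.890 + 0.848 + 1.289 + 1.356 + 1.114 + 1.126) / 9 = 11.5070 / 9 = 1.2786
Sum of squared deviations: (+0.2104)² + (+0.0444)² + (−0.2066)² + (+0.6114)² + (−0.4306)² + (+0.0104)² + (+0.0774)² + (−0.1646)² + (−0.1526)² = 0.7046
Variance = 0.7046 / 8 = 0.0881
SE* = √0.0881

SE* = 0.297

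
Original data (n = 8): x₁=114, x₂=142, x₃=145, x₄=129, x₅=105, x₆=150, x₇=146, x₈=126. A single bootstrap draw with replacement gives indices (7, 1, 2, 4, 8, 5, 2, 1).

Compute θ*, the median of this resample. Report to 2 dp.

Resample values: 146, 114, 142, 129, 126, 105, 142, 114.
Sorted: 105, 114, 114, 126, 129, 142, 142, 146
Median = average of the two middle values = 127.50

θ* = 127.50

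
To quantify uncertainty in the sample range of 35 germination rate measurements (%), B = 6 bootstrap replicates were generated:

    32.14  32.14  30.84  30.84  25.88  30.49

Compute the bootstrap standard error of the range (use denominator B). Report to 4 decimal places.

SE* = 2.1166

Bootstrap SE is the standard deviation of the 6 replicate ranges.
Mean of replicates: (32.14 + 32.14 + 30.84 + 30.84 + 25.88 + 30.49) / 6 = 182.33000 / 6 = 30.38833
Sum of squared deviations: (+1.75167)² + (+1.75167)² + (+0.45167)² + (+0.45167)² + (−4.50833)² + (+0.10167)² = 26.88008
Variance = 26.88008 / 6 = 4.48001
SE* = √4.48001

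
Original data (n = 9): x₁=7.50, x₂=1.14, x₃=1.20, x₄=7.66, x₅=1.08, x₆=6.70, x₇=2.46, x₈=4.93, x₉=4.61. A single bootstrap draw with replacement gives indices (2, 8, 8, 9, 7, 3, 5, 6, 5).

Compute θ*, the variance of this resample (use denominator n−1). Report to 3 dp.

θ* = 4.744

Resample values: 1.14, 4.93, 4.93, 4.61, 2.46, 1.20, 1.08, 6.70, 1.08.
Mean = 3.1256; sum of squared deviations = 37.9540
s² = 37.9540 / 8 = 4.7443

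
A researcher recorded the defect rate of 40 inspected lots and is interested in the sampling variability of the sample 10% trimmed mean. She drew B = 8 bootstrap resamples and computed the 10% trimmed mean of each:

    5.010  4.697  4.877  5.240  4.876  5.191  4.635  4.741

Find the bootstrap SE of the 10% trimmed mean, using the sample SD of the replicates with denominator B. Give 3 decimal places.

SE* = 0.209

Bootstrap SE is the standard deviation of the 8 replicate 10% trimmed means.
Mean of replicates: (5.010 + 4.697 + 4.877 + 5.240 + 4.876 + 5.191 + 4.635 + 4.741) / 8 = 39.2670 / 8 = 4.9084
Sum of squared deviations: (+0.1016)² + (−0.2114)² + (−0.0314)² + (+0.3316)² + (−0.0324)² + (+0.2826)² + (−0.2734)² + (−0.1674)² = 0.3496
Variance = 0.3496 / 8 = 0.0437
SE* = √0.0437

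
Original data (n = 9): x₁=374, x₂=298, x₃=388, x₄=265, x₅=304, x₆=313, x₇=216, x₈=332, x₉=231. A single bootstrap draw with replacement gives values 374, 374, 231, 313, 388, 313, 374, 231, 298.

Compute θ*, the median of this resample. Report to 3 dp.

Sorted: 231, 231, 298, 313, 313, 374, 374, 374, 388
Median = middle value = 313.000

θ* = 313.000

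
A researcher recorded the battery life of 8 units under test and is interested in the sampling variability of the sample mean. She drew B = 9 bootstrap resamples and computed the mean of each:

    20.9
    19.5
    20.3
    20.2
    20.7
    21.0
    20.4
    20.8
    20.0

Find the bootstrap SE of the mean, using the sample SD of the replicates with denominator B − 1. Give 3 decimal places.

Bootstrap SE is the standard deviation of the 9 replicate means.
Mean of replicates: (20.9 + 19.5 + 20.3 + 20.2 + 20.7 + 21.0 + 20.4 + 20.8 + 20.0) / 9 = 183.8000 / 9 = 20.4222
Sum of squared deviations: (+0.4778)² + (−0.9222)² + (−0.1222)² + (−0.2222)² + (+0.2778)² + (+0.5778)² + (−0.0222)² + (+0.3778)² + (−0.4222)² = 1.8756
Variance = 1.8756 / 8 = 0.2344
SE* = √0.2344

SE* = 0.484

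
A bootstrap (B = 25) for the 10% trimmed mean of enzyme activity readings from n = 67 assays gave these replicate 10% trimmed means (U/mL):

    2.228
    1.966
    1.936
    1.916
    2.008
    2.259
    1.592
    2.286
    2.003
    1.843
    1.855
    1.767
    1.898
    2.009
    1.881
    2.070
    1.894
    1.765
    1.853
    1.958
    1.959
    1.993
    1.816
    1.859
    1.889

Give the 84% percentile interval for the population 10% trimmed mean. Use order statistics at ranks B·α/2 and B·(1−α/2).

Sorted replicates: 1.592, 1.765, 1.767, 1.816, 1.843, 1.853, 1.855, 1.859, 1.881, 1.889, 1.894, 1.898, 1.916, 1.936, 1.958, 1.959, 1.966, 1.993, 2.003, 2.008, 2.009, 2.070, 2.228, 2.259, 2.286
α = 0.16; lower rank = 25 × 0.080 = 2; upper rank = 25 × 0.920 = 23.
The 2nd smallest replicate is 1.765; the 23rd is 2.228.

(1.765, 2.228)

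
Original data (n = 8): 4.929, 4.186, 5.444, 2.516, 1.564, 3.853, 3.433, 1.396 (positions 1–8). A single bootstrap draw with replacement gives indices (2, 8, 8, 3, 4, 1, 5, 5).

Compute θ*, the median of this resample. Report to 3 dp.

Resample values: 4.186, 1.396, 1.396, 5.444, 2.516, 4.929, 1.564, 1.564.
Sorted: 1.396, 1.396, 1.564, 1.564, 2.516, 4.186, 4.929, 5.444
Median = average of the two middle values = 2.040

θ* = 2.040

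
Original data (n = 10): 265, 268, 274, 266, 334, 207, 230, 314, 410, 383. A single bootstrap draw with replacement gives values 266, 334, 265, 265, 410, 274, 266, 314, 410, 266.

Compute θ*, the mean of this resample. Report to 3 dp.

Mean = (266 + 334 + 265 + 265 + 410 + 274 + 266 + 314 + 410 + 266) / 10 = 3070.0 / 10 = 307.000

θ* = 307.000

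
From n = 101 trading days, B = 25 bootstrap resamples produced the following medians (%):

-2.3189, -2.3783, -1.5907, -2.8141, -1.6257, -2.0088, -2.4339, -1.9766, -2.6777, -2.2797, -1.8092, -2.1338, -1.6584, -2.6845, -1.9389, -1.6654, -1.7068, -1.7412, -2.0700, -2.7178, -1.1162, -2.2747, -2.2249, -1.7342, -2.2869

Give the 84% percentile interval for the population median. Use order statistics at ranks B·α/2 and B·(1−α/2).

Sorted replicates: -2.8141, -2.7178, -2.6845, -2.6777, -2.4339, -2.3783, -2.3189, -2.2869, -2.2797, -2.2747, -2.2249, -2.1338, -2.0700, -2.0088, -1.9766, -1.9389, -1.8092, -1.7412, -1.7342, -1.7068, -1.6654, -1.6584, -1.6257, -1.5907, -1.1162
α = 0.16; lower rank = 25 × 0.080 = 2; upper rank = 25 × 0.920 = 23.
The 2nd smallest replicate is -2.7178; the 23rd is -1.6257.

(-2.7178, -1.6257)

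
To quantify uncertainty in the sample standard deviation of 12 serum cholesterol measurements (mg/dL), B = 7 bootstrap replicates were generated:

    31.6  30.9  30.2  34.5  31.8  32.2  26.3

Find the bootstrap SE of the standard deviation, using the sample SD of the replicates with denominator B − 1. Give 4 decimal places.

SE* = 2.4965

Bootstrap SE is the standard deviation of the 7 replicate standard deviations.
Mean of replicates: (31.6 + 30.9 + 30.2 + 34.5 + 31.8 + 32.2 + 26.3) / 7 = 217.50000 / 7 = 31.07143
Sum of squared deviations: (+0.52857)² + (−0.17143)² + (−0.87143)² + (+3.42857)² + (+0.72857)² + (+1.12857)² + (−4.77143)² = 37.39429
Variance = 37.39429 / 6 = 6.23238
SE* = √6.23238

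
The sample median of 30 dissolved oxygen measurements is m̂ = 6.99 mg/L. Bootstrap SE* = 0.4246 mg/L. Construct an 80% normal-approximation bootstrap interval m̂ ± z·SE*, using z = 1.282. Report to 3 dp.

Margin = 1.282 × 0.4246 = 0.5443
Interval: 6.99 ± 0.5443

(6.446, 7.534)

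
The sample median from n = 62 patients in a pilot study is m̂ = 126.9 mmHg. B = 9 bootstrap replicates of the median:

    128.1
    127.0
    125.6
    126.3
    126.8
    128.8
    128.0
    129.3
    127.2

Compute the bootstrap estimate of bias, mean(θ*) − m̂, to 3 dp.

bias = +0.556

mean(θ*) = (128.1 + 127.0 + 125.6 + 126.3 + 126.8 + 128.8 + 128.0 + 129.3 + 127.2) / 9 = 127.4556
bias = 127.4556 − 126.9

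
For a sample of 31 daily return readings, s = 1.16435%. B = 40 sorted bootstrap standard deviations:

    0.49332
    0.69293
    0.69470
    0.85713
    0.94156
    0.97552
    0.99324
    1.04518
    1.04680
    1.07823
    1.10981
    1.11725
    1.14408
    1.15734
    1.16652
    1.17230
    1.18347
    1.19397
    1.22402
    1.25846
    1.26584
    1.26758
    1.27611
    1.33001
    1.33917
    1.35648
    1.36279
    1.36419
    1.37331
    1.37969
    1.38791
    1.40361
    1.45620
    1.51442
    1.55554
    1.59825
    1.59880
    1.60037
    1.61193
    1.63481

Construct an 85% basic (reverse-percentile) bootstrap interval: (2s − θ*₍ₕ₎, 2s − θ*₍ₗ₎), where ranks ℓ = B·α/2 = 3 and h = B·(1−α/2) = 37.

Percentile endpoints at ranks 3 and 37: θ*₍3₎ = 0.69470, θ*₍37₎ = 1.59880.
Basic interval reflects these around s:
  lower = 2 × 1.16435 − 1.59880 = 0.72990
  upper = 2 × 1.16435 − 0.69470 = 1.63400

(0.72990, 1.63400)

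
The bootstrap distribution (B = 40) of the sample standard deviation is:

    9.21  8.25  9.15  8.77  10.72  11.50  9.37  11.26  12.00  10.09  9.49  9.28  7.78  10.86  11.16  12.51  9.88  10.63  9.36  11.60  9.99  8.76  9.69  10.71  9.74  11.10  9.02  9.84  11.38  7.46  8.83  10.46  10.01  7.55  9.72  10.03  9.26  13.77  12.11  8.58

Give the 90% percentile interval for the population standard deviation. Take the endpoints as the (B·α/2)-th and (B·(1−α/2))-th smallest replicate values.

(7.55, 12.11)

Sorted replicates: 7.46, 7.55, 7.78, 8.25, 8.58, 8.76, 8.77, 8.83, 9.02, 9.15, 9.21, 9.26, 9.28, 9.36, 9.37, 9.49, 9.69, 9.72, 9.74, 9.84, 9.88, 9.99, 10.01, 10.03, 10.09, 10.46, 10.63, 10.71, 10.72, 10.86, 11.10, 11.16, 11.26, 11.38, 11.50, 11.60, 12.00, 12.11, 12.51, 13.77
α = 0.10; lower rank = 40 × 0.050 = 2; upper rank = 40 × 0.950 = 38.
The 2nd smallest replicate is 7.55; the 38th is 12.11.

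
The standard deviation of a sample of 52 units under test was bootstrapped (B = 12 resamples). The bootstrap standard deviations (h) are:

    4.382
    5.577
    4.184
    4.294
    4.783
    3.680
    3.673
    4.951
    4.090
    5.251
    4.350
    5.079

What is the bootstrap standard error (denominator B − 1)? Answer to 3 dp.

SE* = 0.606

Bootstrap SE is the standard deviation of the 12 replicate standard deviations.
Mean of replicates: (4.382 + 5.577 + 4.184 + 4.294 + 4.783 + 3.680 + 3.673 + 4.951 + 4.090 + 5.251 + 4.350 + 5.079) / 12 = 54.2940 / 12 = 4.5245
Sum of squared deviations: (−0.1425)² + (+1.0525)² + (−0.3405)² + (−0.2305)² + (+0.2585)² + (−0.8445)² + (−0.8515)² + (+0.4265)² + (−0.4345)² + (+0.7265)² + (−0.1745)² + (+0.5545)² = 4.0386
Variance = 4.0386 / 11 = 0.3671
SE* = √0.3671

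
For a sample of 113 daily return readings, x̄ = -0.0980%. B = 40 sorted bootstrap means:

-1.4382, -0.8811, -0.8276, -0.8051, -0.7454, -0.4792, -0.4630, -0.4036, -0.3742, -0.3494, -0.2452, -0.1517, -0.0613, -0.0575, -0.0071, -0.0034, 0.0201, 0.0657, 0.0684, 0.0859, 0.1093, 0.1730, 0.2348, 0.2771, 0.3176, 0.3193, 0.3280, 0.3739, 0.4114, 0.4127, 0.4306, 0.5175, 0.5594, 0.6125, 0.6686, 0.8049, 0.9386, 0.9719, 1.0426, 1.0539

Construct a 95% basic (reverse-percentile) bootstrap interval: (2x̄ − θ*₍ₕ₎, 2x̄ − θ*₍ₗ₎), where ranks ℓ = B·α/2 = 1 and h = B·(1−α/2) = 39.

Percentile endpoints at ranks 1 and 39: θ*₍1₎ = -1.4382, θ*₍39₎ = 1.0426.
Basic interval reflects these around x̄:
  lower = 2 × -0.0980 − 1.0426 = -1.2386
  upper = 2 × -0.0980 − -1.4382 = 1.2422

(-1.2386, 1.2422)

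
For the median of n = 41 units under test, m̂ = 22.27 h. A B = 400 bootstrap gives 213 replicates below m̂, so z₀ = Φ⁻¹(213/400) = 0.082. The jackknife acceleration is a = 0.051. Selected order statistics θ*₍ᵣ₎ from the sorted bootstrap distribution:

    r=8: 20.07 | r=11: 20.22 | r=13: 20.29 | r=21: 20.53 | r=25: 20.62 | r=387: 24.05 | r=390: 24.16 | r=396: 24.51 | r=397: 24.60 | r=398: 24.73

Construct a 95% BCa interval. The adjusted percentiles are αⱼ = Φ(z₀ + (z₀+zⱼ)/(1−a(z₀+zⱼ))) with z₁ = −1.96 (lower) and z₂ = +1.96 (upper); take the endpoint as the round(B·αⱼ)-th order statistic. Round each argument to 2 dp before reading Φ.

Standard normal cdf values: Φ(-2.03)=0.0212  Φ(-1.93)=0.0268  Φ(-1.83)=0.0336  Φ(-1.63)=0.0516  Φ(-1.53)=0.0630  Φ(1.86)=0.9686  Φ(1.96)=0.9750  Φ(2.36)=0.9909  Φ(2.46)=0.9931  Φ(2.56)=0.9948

Lower: z₀ + z₁ = 0.082 + (-1.960) = -1.878; 1 − a(z₀+z₁) = 1 − (0.051)(-1.878) = 1.0958; argument = 0.082 + (-1.878)/1.0958 = -1.6319 → -1.63.
α₁ = Φ(-1.63) = 0.0516; rank = round(400 × 0.0516) = 21; θ*₍21₎ = 20.53.
Upper: z₀ + z₂ = 2.042; 1 − a(z₀+z₂) = 0.8959; argument = 2.3614 → 2.36; α₂ = 0.9909; rank = 396; θ*₍396₎ = 24.51.

(20.53, 24.51)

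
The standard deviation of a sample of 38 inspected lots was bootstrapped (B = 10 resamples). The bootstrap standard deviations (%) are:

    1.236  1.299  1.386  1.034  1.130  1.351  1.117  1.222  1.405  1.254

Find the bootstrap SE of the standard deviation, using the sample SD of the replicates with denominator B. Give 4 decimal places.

SE* = 0.1159

Bootstrap SE is the standard deviation of the 10 replicate standard deviations.
Mean of replicates: (1.236 + 1.299 + 1.386 + 1.034 + 1.130 + 1.351 + 1.117 + 1.222 + 1.405 + 1.254) / 10 = 12.43400 / 10 = 1.24340
Sum of squared deviations: (−0.00740)² + (+0.05560)² + (+0.14260)² + (−0.20940)² + (−0.11340)² + (+0.10760)² + (−0.12640)² + (−0.02140)² + (+0.16160)² + (+0.01060)² = 0.13443
Variance = 0.13443 / 10 = 0.01344
SE* = √0.01344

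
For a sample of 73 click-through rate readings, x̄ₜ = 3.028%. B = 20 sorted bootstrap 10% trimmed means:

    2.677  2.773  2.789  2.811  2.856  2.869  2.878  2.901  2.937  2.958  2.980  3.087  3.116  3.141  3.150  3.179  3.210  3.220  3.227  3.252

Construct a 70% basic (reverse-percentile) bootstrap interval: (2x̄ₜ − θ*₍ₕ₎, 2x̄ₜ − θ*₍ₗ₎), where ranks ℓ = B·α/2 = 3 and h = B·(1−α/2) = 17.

(2.846, 3.267)

Percentile endpoints at ranks 3 and 17: θ*₍3₎ = 2.789, θ*₍17₎ = 3.210.
Basic interval reflects these around x̄ₜ:
  lower = 2 × 3.028 − 3.210 = 2.846
  upper = 2 × 3.028 − 2.789 = 3.267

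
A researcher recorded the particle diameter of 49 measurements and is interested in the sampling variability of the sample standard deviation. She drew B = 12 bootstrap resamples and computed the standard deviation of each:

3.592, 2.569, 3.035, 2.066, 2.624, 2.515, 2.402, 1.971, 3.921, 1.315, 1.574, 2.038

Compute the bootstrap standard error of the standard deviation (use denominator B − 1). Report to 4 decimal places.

Bootstrap SE is the standard deviation of the 12 replicate standard deviations.
Mean of replicates: (3.592 + 2.569 + 3.035 + 2.066 + 2.624 + 2.515 + 2.402 + 1.971 + 3.921 + 1.315 + 1.574 + 2.038) / 12 = 29.62200 / 12 = 2.46850
Sum of squared deviations: (+1.12350)² + (+0.10050)² + (+0.56650)² + (−0.40250)² + (+0.15550)² + (+0.04650)² + (−0.06650)² + (−0.49750)² + (+1.45250)² + (−1.15350)² + (−0.89450)² + (−0.43050)² = 6.45933
Variance = 6.45933 / 11 = 0.58721
SE* = √0.58721

SE* = 0.7663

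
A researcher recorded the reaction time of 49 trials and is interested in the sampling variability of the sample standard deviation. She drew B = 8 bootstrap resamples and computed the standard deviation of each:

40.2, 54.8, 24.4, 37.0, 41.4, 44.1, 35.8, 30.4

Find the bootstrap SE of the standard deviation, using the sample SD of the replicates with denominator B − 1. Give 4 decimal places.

SE* = 9.1207

Bootstrap SE is the standard deviation of the 8 replicate standard deviations.
Mean of replicates: (40.2 + 54.8 + 24.4 + 37.0 + 41.4 + 44.1 + 35.8 + 30.4) / 8 = 308.10000 / 8 = 38.51250
Sum of squared deviations: (+1.68750)² + (+16.28750)² + (−14.11250)² + (−1.51250)² + (+2.88750)² + (+5.58750)² + (−2.71250)² + (−8.11250)² = 582.30875
Variance = 582.30875 / 7 = 83.18696
SE* = √83.18696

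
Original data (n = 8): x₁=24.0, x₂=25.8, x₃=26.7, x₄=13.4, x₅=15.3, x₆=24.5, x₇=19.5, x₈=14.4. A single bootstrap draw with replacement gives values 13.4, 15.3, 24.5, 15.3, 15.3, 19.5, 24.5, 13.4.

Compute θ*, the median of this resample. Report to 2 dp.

Sorted: 13.4, 13.4, 15.3, 15.3, 15.3, 19.5, 24.5, 24.5
Median = average of the two middle values = 15.30

θ* = 15.30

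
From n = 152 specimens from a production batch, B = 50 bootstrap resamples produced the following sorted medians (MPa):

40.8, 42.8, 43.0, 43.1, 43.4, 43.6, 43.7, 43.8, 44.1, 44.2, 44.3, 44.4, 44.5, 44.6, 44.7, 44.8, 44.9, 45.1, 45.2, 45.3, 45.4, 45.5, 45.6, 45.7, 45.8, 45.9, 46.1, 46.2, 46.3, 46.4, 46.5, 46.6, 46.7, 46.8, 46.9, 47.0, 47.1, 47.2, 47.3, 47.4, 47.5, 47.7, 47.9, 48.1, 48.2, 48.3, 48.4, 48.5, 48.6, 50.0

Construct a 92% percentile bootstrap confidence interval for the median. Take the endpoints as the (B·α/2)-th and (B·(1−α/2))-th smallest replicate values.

(42.8, 48.5)

α = 0.08; lower rank = 50 × 0.040 = 2; upper rank = 50 × 0.960 = 48.
The 2nd smallest replicate is 42.8; the 48th is 48.5.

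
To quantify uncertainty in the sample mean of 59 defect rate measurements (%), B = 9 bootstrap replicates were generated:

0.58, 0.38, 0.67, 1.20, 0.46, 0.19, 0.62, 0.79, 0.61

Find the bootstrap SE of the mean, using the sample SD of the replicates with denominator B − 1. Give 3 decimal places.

Bootstrap SE is the standard deviation of the 9 replicate means.
Mean of replicates: (0.58 + 0.38 + 0.67 + 1.20 + 0.46 + 0.19 + 0.62 + 0.79 + 0.61) / 9 = 5.5000 / 9 = 0.6111
Sum of squared deviations: (−0.0311)² + (−0.2311)² + (+0.0589)² + (+0.5889)² + (−0.1511)² + (−0.4211)² + (+0.0089)² + (+0.1789)² + (−0.0011)² = 0.6369
Variance = 0.6369 / 8 = 0.0796
SE* = √0.0796

SE* = 0.282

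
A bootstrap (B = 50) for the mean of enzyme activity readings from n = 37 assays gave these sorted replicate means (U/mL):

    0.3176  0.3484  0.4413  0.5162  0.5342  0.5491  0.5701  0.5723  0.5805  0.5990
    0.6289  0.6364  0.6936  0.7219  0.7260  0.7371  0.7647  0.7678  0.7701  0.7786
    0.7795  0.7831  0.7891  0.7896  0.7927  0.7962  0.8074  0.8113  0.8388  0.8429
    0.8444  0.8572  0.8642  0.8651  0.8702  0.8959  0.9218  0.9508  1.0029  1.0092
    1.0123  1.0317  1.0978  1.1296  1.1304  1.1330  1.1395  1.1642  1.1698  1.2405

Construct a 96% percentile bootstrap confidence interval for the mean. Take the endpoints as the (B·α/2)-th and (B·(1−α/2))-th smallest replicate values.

(0.3176, 1.1698)

α = 0.04; lower rank = 50 × 0.020 = 1; upper rank = 50 × 0.980 = 49.
The 1st smallest replicate is 0.3176; the 49th is 1.1698.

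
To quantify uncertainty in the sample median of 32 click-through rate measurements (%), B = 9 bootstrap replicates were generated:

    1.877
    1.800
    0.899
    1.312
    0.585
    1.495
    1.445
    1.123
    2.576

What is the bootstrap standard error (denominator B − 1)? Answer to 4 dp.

SE* = 0.5865

Bootstrap SE is the standard deviation of the 9 replicate medians.
Mean of replicates: (1.877 + 1.800 + 0.899 + 1.312 + 0.585 + 1.495 + 1.445 + 1.123 + 2.576) / 9 = 13.11200 / 9 = 1.45689
Sum of squared deviations: (+0.42011)² + (+0.34311)² + (−0.55789)² + (−0.14489)² + (−0.87189)² + (+0.03811)² + (−0.01189)² + (−0.33389)² + (+1.11911)² = 2.75213
Variance = 2.75213 / 8 = 0.34402
SE* = √0.34402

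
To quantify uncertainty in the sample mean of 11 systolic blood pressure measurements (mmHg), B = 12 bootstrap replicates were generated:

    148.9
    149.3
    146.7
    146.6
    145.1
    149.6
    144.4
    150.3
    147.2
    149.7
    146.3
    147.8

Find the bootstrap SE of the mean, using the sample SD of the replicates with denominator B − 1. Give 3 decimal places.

Bootstrap SE is the standard deviation of the 12 replicate means.
Mean of replicates: (148.9 + 149.3 + 146.7 + 146.6 + 145.1 + 149.6 + 144.4 + 150.3 + 147.2 + 149.7 + 146.3 + 147.8) / 12 = 1771.9000 / 12 = 147.6583
Sum of squared deviations: (+1.2417)² + (+1.6417)² + (−0.9583)² + (−1.0583)² + (−2.5583)² + (+1.9417)² + (−3.2583)² + (+2.6417)² + (−0.4583)² + (+2.0417)² + (−1.3583)² + (+0.1417)² = 40.4292
Variance = 40.4292 / 11 = 3.6754
SE* = √3.6754

SE* = 1.917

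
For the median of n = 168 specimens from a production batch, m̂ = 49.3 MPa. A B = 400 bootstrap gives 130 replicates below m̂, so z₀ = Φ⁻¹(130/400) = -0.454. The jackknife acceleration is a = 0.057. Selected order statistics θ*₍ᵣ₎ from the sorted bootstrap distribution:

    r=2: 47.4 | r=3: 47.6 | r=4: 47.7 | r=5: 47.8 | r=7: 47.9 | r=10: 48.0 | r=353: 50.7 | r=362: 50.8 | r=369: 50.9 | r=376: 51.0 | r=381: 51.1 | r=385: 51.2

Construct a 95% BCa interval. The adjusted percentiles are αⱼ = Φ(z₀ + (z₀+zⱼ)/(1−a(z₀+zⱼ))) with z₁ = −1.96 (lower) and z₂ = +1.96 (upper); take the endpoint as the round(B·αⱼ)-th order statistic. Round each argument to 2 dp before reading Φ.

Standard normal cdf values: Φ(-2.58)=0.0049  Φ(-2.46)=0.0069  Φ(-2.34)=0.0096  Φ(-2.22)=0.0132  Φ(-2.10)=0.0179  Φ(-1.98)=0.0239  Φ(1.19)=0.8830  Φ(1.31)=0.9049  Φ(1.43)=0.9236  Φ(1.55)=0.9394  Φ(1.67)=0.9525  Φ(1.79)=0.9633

(47.4, 50.7)

Lower: z₀ + z₁ = -0.454 + (-1.960) = -2.414; 1 − a(z₀+z₁) = 1 − (0.057)(-2.414) = 1.1376; argument = -0.454 + (-2.414)/1.1376 = -2.5760 → -2.58.
α₁ = Φ(-2.58) = 0.0049; rank = round(400 × 0.0049) = 2; θ*₍2₎ = 47.4.
Upper: z₀ + z₂ = 1.506; 1 − a(z₀+z₂) = 0.9142; argument = 1.1934 → 1.19; α₂ = 0.8830; rank = 353; θ*₍353₎ = 50.7.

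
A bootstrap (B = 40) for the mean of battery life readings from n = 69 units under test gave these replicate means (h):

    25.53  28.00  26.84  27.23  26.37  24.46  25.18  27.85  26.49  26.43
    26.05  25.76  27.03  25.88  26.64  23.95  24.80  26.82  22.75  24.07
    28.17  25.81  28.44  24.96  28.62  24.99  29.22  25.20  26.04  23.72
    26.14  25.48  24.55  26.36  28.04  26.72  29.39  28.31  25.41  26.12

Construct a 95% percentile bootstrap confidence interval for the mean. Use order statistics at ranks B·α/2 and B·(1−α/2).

Sorted replicates: 22.75, 23.72, 23.95, 24.07, 24.46, 24.55, 24.80, 24.96, 24.99, 25.18, 25.20, 25.41, 25.48, 25.53, 25.76, 25.81, 25.88, 26.04, 26.05, 26.12, 26.14, 26.36, 26.37, 26.43, 26.49, 26.64, 26.72, 26.82, 26.84, 27.03, 27.23, 27.85, 28.00, 28.04, 28.17, 28.31, 28.44, 28.62, 29.22, 29.39
α = 0.05; lower rank = 40 × 0.025 = 1; upper rank = 40 × 0.975 = 39.
The 1st smallest replicate is 22.75; the 39th is 29.22.

(22.75, 29.22)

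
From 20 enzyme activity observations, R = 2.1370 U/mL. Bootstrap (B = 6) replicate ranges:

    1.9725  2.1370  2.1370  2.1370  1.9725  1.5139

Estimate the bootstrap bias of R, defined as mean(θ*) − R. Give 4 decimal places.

bias = −0.1587

mean(θ*) = (1.9725 + 2.1370 + 2.1370 + 2.1370 + 1.9725 + 1.5139) / 6 = 1.97832
bias = 1.97832 − 2.1370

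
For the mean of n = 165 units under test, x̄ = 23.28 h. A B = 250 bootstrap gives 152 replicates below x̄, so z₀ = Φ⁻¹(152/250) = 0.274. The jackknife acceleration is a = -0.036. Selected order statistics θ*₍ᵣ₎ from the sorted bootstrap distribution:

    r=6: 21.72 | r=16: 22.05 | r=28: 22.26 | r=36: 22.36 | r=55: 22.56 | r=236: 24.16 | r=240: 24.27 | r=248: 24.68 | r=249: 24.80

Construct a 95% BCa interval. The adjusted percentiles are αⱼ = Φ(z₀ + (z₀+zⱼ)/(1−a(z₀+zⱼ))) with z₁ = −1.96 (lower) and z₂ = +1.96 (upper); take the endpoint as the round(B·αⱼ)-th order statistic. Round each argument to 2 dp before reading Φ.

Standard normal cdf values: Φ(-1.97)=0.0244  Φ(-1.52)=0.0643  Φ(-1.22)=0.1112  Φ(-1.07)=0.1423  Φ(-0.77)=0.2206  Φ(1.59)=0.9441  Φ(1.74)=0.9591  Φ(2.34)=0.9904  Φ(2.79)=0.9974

(22.05, 24.68)

Lower: z₀ + z₁ = 0.274 + (-1.960) = -1.686; 1 − a(z₀+z₁) = 1 − (-0.036)(-1.686) = 0.9393; argument = 0.274 + (-1.686)/0.9393 = -1.5209 → -1.52.
α₁ = Φ(-1.52) = 0.0643; rank = round(250 × 0.0643) = 16; θ*₍16₎ = 22.05.
Upper: z₀ + z₂ = 2.234; 1 − a(z₀+z₂) = 1.0804; argument = 2.3417 → 2.34; α₂ = 0.9904; rank = 248; θ*₍248₎ = 24.68.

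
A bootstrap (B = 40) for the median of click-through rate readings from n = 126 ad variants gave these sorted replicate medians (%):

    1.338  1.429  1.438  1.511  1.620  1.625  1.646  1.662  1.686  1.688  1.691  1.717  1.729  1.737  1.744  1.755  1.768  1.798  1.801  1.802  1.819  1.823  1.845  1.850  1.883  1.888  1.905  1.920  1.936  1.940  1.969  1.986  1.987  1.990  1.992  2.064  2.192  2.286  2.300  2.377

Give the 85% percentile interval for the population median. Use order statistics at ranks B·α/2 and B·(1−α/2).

(1.438, 2.192)

α = 0.15; lower rank = 40 × 0.075 = 3; upper rank = 40 × 0.925 = 37.
The 3rd smallest replicate is 1.438; the 37th is 2.192.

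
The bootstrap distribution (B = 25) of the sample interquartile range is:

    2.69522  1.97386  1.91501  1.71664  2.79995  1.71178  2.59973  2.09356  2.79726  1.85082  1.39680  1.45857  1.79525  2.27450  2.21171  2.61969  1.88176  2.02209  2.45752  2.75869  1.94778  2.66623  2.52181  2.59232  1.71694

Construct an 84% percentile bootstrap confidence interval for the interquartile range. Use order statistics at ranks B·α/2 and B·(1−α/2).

Sorted replicates: 1.39680, 1.45857, 1.71178, 1.71664, 1.71694, 1.79525, 1.85082, 1.88176, 1.91501, 1.94778, 1.97386, 2.02209, 2.09356, 2.21171, 2.27450, 2.45752, 2.52181, 2.59232, 2.59973, 2.61969, 2.66623, 2.69522, 2.75869, 2.79726, 2.79995
α = 0.16; lower rank = 25 × 0.080 = 2; upper rank = 25 × 0.920 = 23.
The 2nd smallest replicate is 1.45857; the 23rd is 2.75869.

(1.45857, 2.75869)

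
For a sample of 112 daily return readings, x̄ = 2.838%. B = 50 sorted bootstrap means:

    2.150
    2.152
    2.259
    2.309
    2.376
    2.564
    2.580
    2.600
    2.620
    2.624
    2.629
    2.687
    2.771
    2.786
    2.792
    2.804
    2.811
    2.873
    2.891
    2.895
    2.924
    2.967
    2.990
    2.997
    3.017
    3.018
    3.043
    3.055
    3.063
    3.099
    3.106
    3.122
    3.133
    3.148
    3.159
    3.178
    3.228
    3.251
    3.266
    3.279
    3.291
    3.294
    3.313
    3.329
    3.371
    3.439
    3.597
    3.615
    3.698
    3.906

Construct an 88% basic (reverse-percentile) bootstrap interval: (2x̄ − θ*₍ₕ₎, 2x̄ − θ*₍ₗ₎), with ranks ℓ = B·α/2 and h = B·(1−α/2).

(2.079, 3.417)

Percentile endpoints at ranks 3 and 47: θ*₍3₎ = 2.259, θ*₍47₎ = 3.597.
Basic interval reflects these around x̄:
  lower = 2 × 2.838 − 3.597 = 2.079
  upper = 2 × 2.838 − 2.259 = 3.417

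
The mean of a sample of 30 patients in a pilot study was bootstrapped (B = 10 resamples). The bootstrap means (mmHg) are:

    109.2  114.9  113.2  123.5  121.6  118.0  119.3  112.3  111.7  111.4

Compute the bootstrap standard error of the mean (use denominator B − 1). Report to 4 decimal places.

Bootstrap SE is the standard deviation of the 10 replicate means.
Mean of replicates: (109.2 + 114.9 + 113.2 + 123.5 + 121.6 + 118.0 + 119.3 + 112.3 + 111.7 + 111.4) / 10 = 1155.10000 / 10 = 115.51000
Sum of squared deviations: (−6.31000)² + (−0.61000)² + (−2.31000)² + (+7.99000)² + (+6.09000)² + (+2.49000)² + (+3.79000)² + (−3.21000)² + (−3.81000)² + (−4.11000)² = 208.72900
Variance = 208.72900 / 9 = 23.19211
SE* = √23.19211

SE* = 4.8158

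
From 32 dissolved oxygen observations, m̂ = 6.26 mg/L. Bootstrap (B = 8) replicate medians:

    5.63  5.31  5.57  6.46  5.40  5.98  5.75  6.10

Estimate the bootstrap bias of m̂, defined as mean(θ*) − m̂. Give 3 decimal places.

mean(θ*) = (5.63 + 5.31 + 5.57 + 6.46 + 5.40 + 5.98 + 5.75 + 6.10) / 8 = 5.7750
bias = 5.7750 − 6.26

bias = −0.485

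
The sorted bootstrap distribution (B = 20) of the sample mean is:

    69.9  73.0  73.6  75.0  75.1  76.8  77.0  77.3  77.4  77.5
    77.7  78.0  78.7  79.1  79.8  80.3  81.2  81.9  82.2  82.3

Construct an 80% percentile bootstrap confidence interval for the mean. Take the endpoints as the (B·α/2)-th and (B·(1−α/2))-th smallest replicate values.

(73.0, 81.9)

α = 0.20; lower rank = 20 × 0.100 = 2; upper rank = 20 × 0.900 = 18.
The 2nd smallest replicate is 73.0; the 18th is 81.9.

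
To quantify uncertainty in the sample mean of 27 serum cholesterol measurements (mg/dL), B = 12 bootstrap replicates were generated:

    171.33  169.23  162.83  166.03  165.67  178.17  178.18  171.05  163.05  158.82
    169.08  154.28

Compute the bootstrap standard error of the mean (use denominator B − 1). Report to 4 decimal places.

SE* = 7.1189

Bootstrap SE is the standard deviation of the 12 replicate means.
Mean of replicates: (171.33 + 169.23 + 162.83 + 166.03 + 165.67 + 178.17 + 178.18 + 171.05 + 163.05 + 158.82 + 169.08 + 154.28) / 12 = 2007.72000 / 12 = 167.31000
Sum of squared deviations: (+4.02000)² + (+1.92000)² + (−4.48000)² + (−1.28000)² + (−1.64000)² + (+10.86000)² + (+10.87000)² + (+3.74000)² + (−4.26000)² + (−8.49000)² + (+1.77000)² + (−13.03000)² = 557.47080
Variance = 557.47080 / 11 = 50.67916
SE* = √50.67916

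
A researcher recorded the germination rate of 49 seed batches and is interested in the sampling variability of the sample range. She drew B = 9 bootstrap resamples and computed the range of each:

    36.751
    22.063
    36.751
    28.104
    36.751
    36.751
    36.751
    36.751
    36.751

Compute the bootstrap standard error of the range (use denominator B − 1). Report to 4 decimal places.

SE* = 5.3620

Bootstrap SE is the standard deviation of the 9 replicate ranges.
Mean of replicates: (36.751 + 22.063 + 36.751 + 28.104 + 36.751 + 36.751 + 36.751 + 36.751 + 36.751) / 9 = 307.42400 / 9 = 34.15822
Sum of squared deviations: (+2.59278)² + (−12.09522)² + (+2.59278)² + (−6.05422)² + (+2.59278)² + (+2.59278)² + (+2.59278)² + (+2.59278)² + (+2.59278)² = 230.00548
Variance = 230.00548 / 8 = 28.75069
SE* = √28.75069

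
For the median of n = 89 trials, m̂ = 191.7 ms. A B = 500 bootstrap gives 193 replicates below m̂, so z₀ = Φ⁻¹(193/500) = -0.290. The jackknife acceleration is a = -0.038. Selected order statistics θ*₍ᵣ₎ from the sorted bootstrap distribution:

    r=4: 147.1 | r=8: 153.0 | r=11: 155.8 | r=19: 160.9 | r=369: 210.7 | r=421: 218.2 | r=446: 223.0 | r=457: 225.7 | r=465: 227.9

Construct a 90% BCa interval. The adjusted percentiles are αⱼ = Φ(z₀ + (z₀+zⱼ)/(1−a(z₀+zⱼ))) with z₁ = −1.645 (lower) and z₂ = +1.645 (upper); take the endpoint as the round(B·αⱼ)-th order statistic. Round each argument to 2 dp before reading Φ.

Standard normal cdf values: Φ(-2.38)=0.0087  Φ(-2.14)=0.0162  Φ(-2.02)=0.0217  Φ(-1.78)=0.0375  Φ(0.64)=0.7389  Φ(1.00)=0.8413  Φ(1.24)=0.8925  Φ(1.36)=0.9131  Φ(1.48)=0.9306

Lower: z₀ + z₁ = -0.290 + (-1.645) = -1.935; 1 − a(z₀+z₁) = 1 − (-0.038)(-1.935) = 0.9265; argument = -0.290 + (-1.935)/0.9265 = -2.3786 → -2.38.
α₁ = Φ(-2.38) = 0.0087; rank = round(500 × 0.0087) = 4; θ*₍4₎ = 147.1.
Upper: z₀ + z₂ = 1.355; 1 − a(z₀+z₂) = 1.0515; argument = 0.9986 → 1.00; α₂ = 0.8413; rank = 421; θ*₍421₎ = 218.2.

(147.1, 218.2)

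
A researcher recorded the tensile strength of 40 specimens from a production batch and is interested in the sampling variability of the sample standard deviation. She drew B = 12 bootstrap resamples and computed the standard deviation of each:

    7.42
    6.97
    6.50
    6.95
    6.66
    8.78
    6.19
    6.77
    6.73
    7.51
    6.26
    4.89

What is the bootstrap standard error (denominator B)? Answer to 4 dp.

Bootstrap SE is the standard deviation of the 12 replicate standard deviations.
Mean of replicates: (7.42 + 6.97 + 6.50 + 6.95 + 6.66 + 8.78 + 6.19 + 6.77 + 6.73 + 7.51 + 6.26 + 4.89) / 12 = 81.63000 / 12 = 6.80250
Sum of squared deviations: (+0.61750)² + (+0.16750)² + (−0.30250)² + (+0.14750)² + (−0.14250)² + (+1.97750)² + (−0.61250)² + (−0.03250)² + (−0.07250)² + (+0.70750)² + (−0.54250)² + (−1.91250)² = 9.28742
Variance = 9.28742 / 12 = 0.77395
SE* = √0.77395

SE* = 0.8797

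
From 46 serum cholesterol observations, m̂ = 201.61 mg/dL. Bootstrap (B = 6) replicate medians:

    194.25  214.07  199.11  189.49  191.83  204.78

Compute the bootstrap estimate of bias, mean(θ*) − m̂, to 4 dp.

mean(θ*) = (194.25 + 214.07 + 199.11 + 189.49 + 191.83 + 204.78) / 6 = 198.92167
bias = 198.92167 − 201.61

bias = −2.6883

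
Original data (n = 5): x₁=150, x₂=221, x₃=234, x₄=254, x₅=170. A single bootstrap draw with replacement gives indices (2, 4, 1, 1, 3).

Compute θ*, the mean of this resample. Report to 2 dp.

Resample values: 221, 254, 150, 150, 234.
Mean = (221 + 254 + 150 + 150 + 234) / 5 = 1009.0 / 5 = 201.80

θ* = 201.80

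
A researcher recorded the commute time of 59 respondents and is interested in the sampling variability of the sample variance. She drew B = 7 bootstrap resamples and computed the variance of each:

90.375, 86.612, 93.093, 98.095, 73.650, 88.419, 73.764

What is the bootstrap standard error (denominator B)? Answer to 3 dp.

SE* = 8.649

Bootstrap SE is the standard deviation of the 7 replicate variances.
Mean of replicates: (90.375 + 86.612 + 93.093 + 98.095 + 73.650 + 88.419 + 73.764) / 7 = 604.0080 / 7 = 86.2869
Sum of squared deviations: (+4.0881)² + (+0.3251)² + (+6.8061)² + (+11.8081)² + (−12.6369)² + (+2.1321)² + (−12.5229)² = 523.6326
Variance = 523.6326 / 7 = 74.8047
SE* = √74.8047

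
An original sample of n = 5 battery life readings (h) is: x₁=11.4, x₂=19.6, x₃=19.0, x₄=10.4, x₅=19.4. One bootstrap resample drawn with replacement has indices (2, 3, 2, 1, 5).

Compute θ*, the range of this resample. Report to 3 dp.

θ* = 8.200

Resample values: 19.6, 19.0, 19.6, 11.4, 19.4.
Range = 19.6 − 11.4 = 8.200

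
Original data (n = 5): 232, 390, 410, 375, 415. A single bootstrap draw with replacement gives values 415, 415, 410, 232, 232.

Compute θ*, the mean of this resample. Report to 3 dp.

Mean = (415 + 415 + 410 + 232 + 232) / 5 = 1704.0 / 5 = 340.800

θ* = 340.800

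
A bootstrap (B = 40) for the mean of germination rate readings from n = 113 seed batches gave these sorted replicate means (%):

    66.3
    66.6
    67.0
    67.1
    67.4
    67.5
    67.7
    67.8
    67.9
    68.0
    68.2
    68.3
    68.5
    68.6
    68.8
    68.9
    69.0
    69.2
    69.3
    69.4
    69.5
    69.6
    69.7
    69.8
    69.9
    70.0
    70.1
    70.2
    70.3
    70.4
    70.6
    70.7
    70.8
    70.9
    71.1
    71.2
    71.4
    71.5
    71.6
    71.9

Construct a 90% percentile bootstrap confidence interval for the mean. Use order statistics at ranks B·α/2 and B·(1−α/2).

(66.6, 71.5)

α = 0.10; lower rank = 40 × 0.050 = 2; upper rank = 40 × 0.950 = 38.
The 2nd smallest replicate is 66.6; the 38th is 71.5.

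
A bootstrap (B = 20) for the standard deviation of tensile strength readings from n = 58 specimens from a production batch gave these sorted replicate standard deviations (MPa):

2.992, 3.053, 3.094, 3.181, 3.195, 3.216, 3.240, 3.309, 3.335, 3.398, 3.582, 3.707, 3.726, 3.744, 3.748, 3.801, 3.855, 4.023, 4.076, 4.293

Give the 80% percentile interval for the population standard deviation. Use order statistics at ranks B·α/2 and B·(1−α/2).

α = 0.20; lower rank = 20 × 0.100 = 2; upper rank = 20 × 0.900 = 18.
The 2nd smallest replicate is 3.053; the 18th is 4.023.

(3.053, 4.023)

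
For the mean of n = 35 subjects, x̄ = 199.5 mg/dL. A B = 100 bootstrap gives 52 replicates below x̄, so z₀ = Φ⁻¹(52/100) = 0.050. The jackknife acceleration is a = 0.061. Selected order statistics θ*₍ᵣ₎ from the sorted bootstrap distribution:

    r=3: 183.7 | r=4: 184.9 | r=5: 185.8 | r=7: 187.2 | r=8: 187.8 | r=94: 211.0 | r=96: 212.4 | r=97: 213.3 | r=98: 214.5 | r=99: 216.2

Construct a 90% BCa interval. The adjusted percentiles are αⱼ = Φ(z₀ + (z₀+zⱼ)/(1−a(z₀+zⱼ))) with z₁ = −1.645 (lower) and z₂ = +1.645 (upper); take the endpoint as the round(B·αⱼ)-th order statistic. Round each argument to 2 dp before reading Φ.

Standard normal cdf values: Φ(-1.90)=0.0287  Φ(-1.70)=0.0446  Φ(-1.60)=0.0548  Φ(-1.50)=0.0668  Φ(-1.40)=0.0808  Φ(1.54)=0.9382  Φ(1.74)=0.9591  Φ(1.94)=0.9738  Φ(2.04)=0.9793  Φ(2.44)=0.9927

Lower: z₀ + z₁ = 0.050 + (-1.645) = -1.595; 1 − a(z₀+z₁) = 1 − (0.061)(-1.595) = 1.0973; argument = 0.050 + (-1.595)/1.0973 = -1.4036 → -1.40.
α₁ = Φ(-1.40) = 0.0808; rank = round(100 × 0.0808) = 8; θ*₍8₎ = 187.8.
Upper: z₀ + z₂ = 1.695; 1 − a(z₀+z₂) = 0.8966; argument = 1.9405 → 1.94; α₂ = 0.9738; rank = 97; θ*₍97₎ = 213.3.

(187.8, 213.3)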